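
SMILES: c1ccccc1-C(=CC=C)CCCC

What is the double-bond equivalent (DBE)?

6

Molecular formula from the SMILES: C14H18.
DoU = (2C + 2 + N − H − X)/2 = (2·14 + 2 + 0 − 18 − 0)/2 = 12/2 = 6.
(Structurally: 1 ring(s) + 5 π bond(s) = 6.)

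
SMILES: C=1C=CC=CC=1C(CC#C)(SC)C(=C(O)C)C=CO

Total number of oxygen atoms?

2

The symbol for oxygen appears 2 times in the SMILES.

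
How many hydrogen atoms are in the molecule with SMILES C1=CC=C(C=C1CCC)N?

13

Hydrogens are implicit in SMILES; fill each atom to its normal valence:
  4 × C (aromatic): 1 H each → 4
  2 × C: 2 H each → 4
  2 × C (aromatic): no H
  1 × C: 3 H
  1 × N: 2 H
  Total hydrogens = 13.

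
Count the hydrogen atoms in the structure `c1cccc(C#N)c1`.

5

Hydrogens are implicit in SMILES; fill each atom to its normal valence:
  5 × C (aromatic): 1 H each → 5
  1 × C (aromatic): no H
  1 × C: no H
  1 × N: no H
  Total hydrogens = 5.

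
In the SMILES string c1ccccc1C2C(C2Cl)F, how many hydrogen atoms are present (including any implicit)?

8

Hydrogens are implicit in SMILES; fill each atom to its normal valence:
  5 × C (aromatic): 1 H each → 5
  3 × C: 1 H each → 3
  1 × C (aromatic): no H
  1 × Cl: no H
  1 × F: no H
  Total hydrogens = 8.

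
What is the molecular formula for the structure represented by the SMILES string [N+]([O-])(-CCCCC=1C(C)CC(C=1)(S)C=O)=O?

C11H17NO3S

Heavy atoms from the SMILES: 11 C, 1 N, 3 O, 1 S.
Implicit hydrogens by atom environment:
  5 × C: 2 H each → 10
  3 × C: 1 H each → 3
  2 × C: no H
  2 × O: no H
  1 × C: 3 H
  1 × N (charge +1): no H
  1 × O (charge -1): no H
  1 × S: 1 H
  Total hydrogens = 17.
Molecular formula: C11H17NO3S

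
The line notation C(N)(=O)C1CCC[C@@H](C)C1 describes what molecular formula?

Heavy atoms from the SMILES: 8 C, 1 N, 1 O.
Implicit hydrogens by atom environment:
  4 × C: 2 H each → 8
  2 × C: 1 H each → 2
  1 × C: 3 H
  1 × C: no H
  1 × N: 2 H
  1 × O: no H
  Total hydrogens = 15.
Molecular formula: C8H15NO

C8H15NO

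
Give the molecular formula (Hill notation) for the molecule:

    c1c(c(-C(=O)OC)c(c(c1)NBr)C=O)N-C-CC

Heavy atoms from the SMILES: 1 Br, 12 C, 2 N, 3 O.
Implicit hydrogens by atom environment:
  4 × C (aromatic): no H
  3 × O: no H
  2 × C: 3 H each → 6
  2 × C: 2 H each → 4
  2 × C (aromatic): 1 H each → 2
  2 × N: 1 H each → 2
  1 × Br: no H
  1 × C: 1 H
  1 × C: no H
  Total hydrogens = 15.
Molecular formula: C12H15BrN2O3

C12H15BrN2O3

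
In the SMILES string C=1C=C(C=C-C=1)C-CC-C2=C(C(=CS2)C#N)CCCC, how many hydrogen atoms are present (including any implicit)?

Hydrogens are implicit in SMILES; fill each atom to its normal valence:
  6 × C: 2 H each → 12
  6 × C (aromatic): 1 H each → 6
  4 × C (aromatic): no H
  1 × C: 3 H
  1 × C: no H
  1 × N: no H
  1 × S (aromatic): no H
  Total hydrogens = 21.

21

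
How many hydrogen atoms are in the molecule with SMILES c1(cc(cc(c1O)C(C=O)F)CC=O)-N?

Hydrogens are implicit in SMILES; fill each atom to its normal valence:
  4 × C (aromatic): no H
  3 × C: 1 H each → 3
  2 × C (aromatic): 1 H each → 2
  2 × O: no H
  1 × C: 2 H
  1 × F: no H
  1 × N: 2 H
  1 × O: 1 H
  Total hydrogens = 10.

10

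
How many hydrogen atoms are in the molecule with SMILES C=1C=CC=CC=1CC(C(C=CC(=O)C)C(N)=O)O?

Hydrogens are implicit in SMILES; fill each atom to its normal valence:
  5 × C (aromatic): 1 H each → 5
  4 × C: 1 H each → 4
  2 × C: no H
  2 × O: no H
  1 × C: 3 H
  1 × C: 2 H
  1 × C (aromatic): no H
  1 × N: 2 H
  1 × O: 1 H
  Total hydrogens = 17.

17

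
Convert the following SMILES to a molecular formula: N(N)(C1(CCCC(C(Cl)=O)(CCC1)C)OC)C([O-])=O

C12H20ClN2O4-

Heavy atoms from the SMILES: 12 C, 1 Cl, 2 N, 4 O.
Implicit hydrogens by atom environment:
  6 × C: 2 H each → 12
  4 × C: no H
  3 × O: no H
  2 × C: 3 H each → 6
  1 × Cl: no H
  1 × N: 2 H
  1 × N: no H
  1 × O (charge -1): no H
  Total hydrogens = 20.
Net charge -1.
Molecular formula: C12H20ClN2O4-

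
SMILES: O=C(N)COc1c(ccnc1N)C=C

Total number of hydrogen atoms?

Hydrogens are implicit in SMILES; fill each atom to its normal valence:
  3 × C (aromatic): no H
  2 × C: 2 H each → 4
  2 × C (aromatic): 1 H each → 2
  2 × N: 2 H each → 4
  2 × O: no H
  1 × C: 1 H
  1 × C: no H
  1 × N (aromatic): no H
  Total hydrogens = 11.

11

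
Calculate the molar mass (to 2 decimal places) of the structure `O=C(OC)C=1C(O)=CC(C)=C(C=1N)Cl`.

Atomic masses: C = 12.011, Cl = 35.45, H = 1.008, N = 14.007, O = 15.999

Molecular formula: C9H10ClNO3.
M = 9×12.011 + 1×35.45 + 10×1.008 + 1×14.007 + 3×15.999 = 215.63 g/mol.

215.63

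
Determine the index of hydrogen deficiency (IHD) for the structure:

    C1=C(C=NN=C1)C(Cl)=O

5

Molecular formula from the SMILES: C5H3ClN2O.
DoU = (2C + 2 + N − H − X)/2 = (2·5 + 2 + 2 − 3 − 1)/2 = 10/2 = 5.
(Structurally: 1 ring(s) + 4 π bond(s) = 5.)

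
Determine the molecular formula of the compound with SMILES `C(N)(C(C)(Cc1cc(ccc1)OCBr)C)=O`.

C12H16BrNO2

Heavy atoms from the SMILES: 1 Br, 12 C, 1 N, 2 O.
Implicit hydrogens by atom environment:
  4 × C (aromatic): 1 H each → 4
  2 × C: 3 H each → 6
  2 × C: 2 H each → 4
  2 × C: no H
  2 × C (aromatic): no H
  2 × O: no H
  1 × Br: no H
  1 × N: 2 H
  Total hydrogens = 16.
Molecular formula: C12H16BrNO2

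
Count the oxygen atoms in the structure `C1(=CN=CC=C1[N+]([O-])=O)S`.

The symbol for oxygen appears 2 times in the SMILES.

2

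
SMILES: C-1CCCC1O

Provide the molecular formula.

Heavy atoms from the SMILES: 5 C, 1 O.
Implicit hydrogens by atom environment:
  4 × C: 2 H each → 8
  1 × C: 1 H
  1 × O: 1 H
  Total hydrogens = 10.
Molecular formula: C5H10O

C5H10O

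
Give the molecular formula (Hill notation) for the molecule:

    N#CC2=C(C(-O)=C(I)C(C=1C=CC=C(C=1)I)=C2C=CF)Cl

C15H7ClFI2NO

Heavy atoms from the SMILES: 15 C, 1 Cl, 1 F, 2 I, 1 N, 1 O.
Implicit hydrogens by atom environment:
  8 × C (aromatic): no H
  4 × C (aromatic): 1 H each → 4
  2 × C: 1 H each → 2
  2 × I: no H
  1 × C: no H
  1 × Cl: no H
  1 × F: no H
  1 × N: no H
  1 × O: 1 H
  Total hydrogens = 7.
Molecular formula: C15H7ClFI2NO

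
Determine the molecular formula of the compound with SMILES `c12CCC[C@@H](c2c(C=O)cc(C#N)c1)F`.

C12H10FNO

Heavy atoms from the SMILES: 12 C, 1 F, 1 N, 1 O.
Implicit hydrogens by atom environment:
  4 × C (aromatic): no H
  3 × C: 2 H each → 6
  2 × C (aromatic): 1 H each → 2
  2 × C: 1 H each → 2
  1 × C: no H
  1 × F: no H
  1 × N: no H
  1 × O: no H
  Total hydrogens = 10.
Molecular formula: C12H10FNO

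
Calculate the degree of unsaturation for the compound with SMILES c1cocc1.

3

Molecular formula from the SMILES: C4H4O.
DoU = (2C + 2 + N − H − X)/2 = (2·4 + 2 + 0 − 4 − 0)/2 = 6/2 = 3.
(Structurally: 1 ring(s) + 2 π bond(s) = 3.)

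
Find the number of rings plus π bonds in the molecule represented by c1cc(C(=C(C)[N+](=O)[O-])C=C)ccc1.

7

Molecular formula from the SMILES: C11H11NO2.
DoU = (2C + 2 + N − H − X)/2 = (2·11 + 2 + 1 − 11 − 0)/2 = 14/2 = 7.
(Structurally: 1 ring(s) + 6 π bond(s) = 7.)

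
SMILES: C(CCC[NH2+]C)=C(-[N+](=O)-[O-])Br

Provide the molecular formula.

C6H12BrN2O2+

Heavy atoms from the SMILES: 1 Br, 6 C, 2 N, 2 O.
Implicit hydrogens by atom environment:
  3 × C: 2 H each → 6
  1 × Br: no H
  1 × C: 3 H
  1 × C: 1 H
  1 × C: no H
  1 × N (charge +1): 2 H
  1 × N (charge +1): no H
  1 × O: no H
  1 × O (charge -1): no H
  Total hydrogens = 12.
Net charge +1.
Molecular formula: C6H12BrN2O2+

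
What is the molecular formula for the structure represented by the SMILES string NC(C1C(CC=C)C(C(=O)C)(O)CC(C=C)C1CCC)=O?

C17H27NO3

Heavy atoms from the SMILES: 17 C, 1 N, 3 O.
Implicit hydrogens by atom environment:
  6 × C: 2 H each → 12
  6 × C: 1 H each → 6
  3 × C: no H
  2 × C: 3 H each → 6
  2 × O: no H
  1 × N: 2 H
  1 × O: 1 H
  Total hydrogens = 27.
Molecular formula: C17H27NO3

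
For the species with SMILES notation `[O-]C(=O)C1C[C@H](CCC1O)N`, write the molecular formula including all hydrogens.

C7H12NO3-

Heavy atoms from the SMILES: 7 C, 1 N, 3 O.
Implicit hydrogens by atom environment:
  3 × C: 2 H each → 6
  3 × C: 1 H each → 3
  1 × C: no H
  1 × N: 2 H
  1 × O: 1 H
  1 × O: no H
  1 × O (charge -1): no H
  Total hydrogens = 12.
Net charge -1.
Molecular formula: C7H12NO3-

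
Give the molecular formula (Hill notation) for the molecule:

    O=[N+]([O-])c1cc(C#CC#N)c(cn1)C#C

C10H3N3O2

Heavy atoms from the SMILES: 10 C, 3 N, 2 O.
Implicit hydrogens by atom environment:
  4 × C: no H
  3 × C (aromatic): no H
  2 × C (aromatic): 1 H each → 2
  1 × C: 1 H
  1 × N (aromatic): no H
  1 × N: no H
  1 × N (charge +1): no H
  1 × O: no H
  1 × O (charge -1): no H
  Total hydrogens = 3.
Molecular formula: C10H3N3O2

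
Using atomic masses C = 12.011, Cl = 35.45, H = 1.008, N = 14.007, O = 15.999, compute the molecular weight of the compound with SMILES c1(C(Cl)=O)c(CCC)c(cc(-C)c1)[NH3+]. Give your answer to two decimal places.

212.70

Molecular formula: C11H15ClNO+.
M = 11×12.011 + 1×35.45 + 15×1.008 + 1×14.007 + 1×15.999 = 212.70 g/mol.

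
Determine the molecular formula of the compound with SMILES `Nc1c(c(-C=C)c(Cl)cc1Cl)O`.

Heavy atoms from the SMILES: 8 C, 2 Cl, 1 N, 1 O.
Implicit hydrogens by atom environment:
  5 × C (aromatic): no H
  2 × Cl: no H
  1 × C: 2 H
  1 × C (aromatic): 1 H
  1 × C: 1 H
  1 × N: 2 H
  1 × O: 1 H
  Total hydrogens = 7.
Molecular formula: C8H7Cl2NO

C8H7Cl2NO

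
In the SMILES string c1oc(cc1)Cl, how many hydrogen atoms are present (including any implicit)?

3

Hydrogens are implicit in SMILES; fill each atom to its normal valence:
  3 × C (aromatic): 1 H each → 3
  1 × C (aromatic): no H
  1 × Cl: no H
  1 × O (aromatic): no H
  Total hydrogens = 3.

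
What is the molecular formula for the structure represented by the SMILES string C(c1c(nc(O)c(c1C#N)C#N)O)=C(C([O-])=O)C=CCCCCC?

Heavy atoms from the SMILES: 17 C, 3 N, 4 O.
Implicit hydrogens by atom environment:
  5 × C (aromatic): no H
  4 × C: 2 H each → 8
  4 × C: no H
  3 × C: 1 H each → 3
  2 × N: no H
  2 × O: 1 H each → 2
  1 × C: 3 H
  1 × N (aromatic): no H
  1 × O: no H
  1 × O (charge -1): no H
  Total hydrogens = 16.
Net charge -1.
Molecular formula: C17H16N3O4-

C17H16N3O4-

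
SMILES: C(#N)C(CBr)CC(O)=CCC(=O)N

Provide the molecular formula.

Heavy atoms from the SMILES: 1 Br, 8 C, 2 N, 2 O.
Implicit hydrogens by atom environment:
  3 × C: 2 H each → 6
  3 × C: no H
  2 × C: 1 H each → 2
  1 × Br: no H
  1 × N: 2 H
  1 × N: no H
  1 × O: 1 H
  1 × O: no H
  Total hydrogens = 11.
Molecular formula: C8H11BrN2O2

C8H11BrN2O2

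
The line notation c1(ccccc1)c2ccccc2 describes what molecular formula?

Heavy atoms from the SMILES: 12 C.
Implicit hydrogens by atom environment:
  10 × C (aromatic): 1 H each → 10
  2 × C (aromatic): no H
  Total hydrogens = 10.
Molecular formula: C12H10

C12H10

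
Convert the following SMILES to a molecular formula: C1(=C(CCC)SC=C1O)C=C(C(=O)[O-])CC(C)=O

Heavy atoms from the SMILES: 13 C, 4 O, 1 S.
Implicit hydrogens by atom environment:
  3 × C: 2 H each → 6
  3 × C (aromatic): no H
  3 × C: no H
  2 × C: 3 H each → 6
  2 × O: no H
  1 × C (aromatic): 1 H
  1 × C: 1 H
  1 × O: 1 H
  1 × O (charge -1): no H
  1 × S (aromatic): no H
  Total hydrogens = 15.
Net charge -1.
Molecular formula: C13H15O4S-

C13H15O4S-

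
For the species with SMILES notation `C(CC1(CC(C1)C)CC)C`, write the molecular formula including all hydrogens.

Heavy atoms from the SMILES: 10 C.
Implicit hydrogens by atom environment:
  5 × C: 2 H each → 10
  3 × C: 3 H each → 9
  1 × C: 1 H
  1 × C: no H
  Total hydrogens = 20.
Molecular formula: C10H20

C10H20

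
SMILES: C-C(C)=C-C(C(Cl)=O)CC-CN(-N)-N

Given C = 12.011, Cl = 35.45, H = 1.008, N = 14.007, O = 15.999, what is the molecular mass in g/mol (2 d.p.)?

219.71

Molecular formula: C9H18ClN3O.
M = 9×12.011 + 1×35.45 + 18×1.008 + 3×14.007 + 1×15.999 = 219.71 g/mol.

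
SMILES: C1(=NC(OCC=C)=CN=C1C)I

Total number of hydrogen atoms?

Hydrogens are implicit in SMILES; fill each atom to its normal valence:
  3 × C (aromatic): no H
  2 × C: 2 H each → 4
  2 × N (aromatic): no H
  1 × C: 3 H
  1 × C (aromatic): 1 H
  1 × C: 1 H
  1 × I: no H
  1 × O: no H
  Total hydrogens = 9.

9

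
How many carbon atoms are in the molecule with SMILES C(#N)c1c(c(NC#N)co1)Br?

The symbol for carbon appears 6 times in the SMILES. Lowercase c denotes aromatic carbon and counts toward C.

6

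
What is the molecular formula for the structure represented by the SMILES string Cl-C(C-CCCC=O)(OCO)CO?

Heavy atoms from the SMILES: 8 C, 1 Cl, 4 O.
Implicit hydrogens by atom environment:
  6 × C: 2 H each → 12
  2 × O: 1 H each → 2
  2 × O: no H
  1 × C: 1 H
  1 × C: no H
  1 × Cl: no H
  Total hydrogens = 15.
Molecular formula: C8H15ClO4

C8H15ClO4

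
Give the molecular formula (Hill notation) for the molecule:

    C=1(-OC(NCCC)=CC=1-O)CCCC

C11H19NO2

Heavy atoms from the SMILES: 11 C, 1 N, 2 O.
Implicit hydrogens by atom environment:
  5 × C: 2 H each → 10
  3 × C (aromatic): no H
  2 × C: 3 H each → 6
  1 × C (aromatic): 1 H
  1 × N: 1 H
  1 × O: 1 H
  1 × O (aromatic): no H
  Total hydrogens = 19.
Molecular formula: C11H19NO2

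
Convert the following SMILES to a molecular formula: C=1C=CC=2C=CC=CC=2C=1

Heavy atoms from the SMILES: 10 C.
Implicit hydrogens by atom environment:
  8 × C (aromatic): 1 H each → 8
  2 × C (aromatic): no H
  Total hydrogens = 8.
Molecular formula: C10H8

C10H8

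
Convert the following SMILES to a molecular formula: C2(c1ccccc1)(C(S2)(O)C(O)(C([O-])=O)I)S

Heavy atoms from the SMILES: 10 C, 1 I, 4 O, 2 S.
Implicit hydrogens by atom environment:
  5 × C (aromatic): 1 H each → 5
  4 × C: no H
  2 × O: 1 H each → 2
  1 × C (aromatic): no H
  1 × I: no H
  1 × O: no H
  1 × O (charge -1): no H
  1 × S: 1 H
  1 × S: no H
  Total hydrogens = 8.
Net charge -1.
Molecular formula: C10H8IO4S2-

C10H8IO4S2-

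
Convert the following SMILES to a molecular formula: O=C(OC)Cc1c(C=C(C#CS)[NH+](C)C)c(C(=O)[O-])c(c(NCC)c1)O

Heavy atoms from the SMILES: 18 C, 2 N, 5 O, 1 S.
Implicit hydrogens by atom environment:
  5 × C (aromatic): no H
  5 × C: no H
  4 × C: 3 H each → 12
  3 × O: no H
  2 × C: 2 H each → 4
  1 × C (aromatic): 1 H
  1 × C: 1 H
  1 × N (charge +1): 1 H
  1 × N: 1 H
  1 × O: 1 H
  1 × O (charge -1): no H
  1 × S: 1 H
  Total hydrogens = 22.
Molecular formula: C18H22N2O5S

C18H22N2O5S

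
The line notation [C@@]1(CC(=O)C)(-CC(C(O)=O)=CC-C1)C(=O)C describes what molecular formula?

C12H16O4

Heavy atoms from the SMILES: 12 C, 4 O.
Implicit hydrogens by atom environment:
  5 × C: no H
  4 × C: 2 H each → 8
  3 × O: no H
  2 × C: 3 H each → 6
  1 × C: 1 H
  1 × O: 1 H
  Total hydrogens = 16.
Molecular formula: C12H16O4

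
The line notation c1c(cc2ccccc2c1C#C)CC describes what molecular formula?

C14H12

Heavy atoms from the SMILES: 14 C.
Implicit hydrogens by atom environment:
  6 × C (aromatic): 1 H each → 6
  4 × C (aromatic): no H
  1 × C: 3 H
  1 × C: 2 H
  1 × C: 1 H
  1 × C: no H
  Total hydrogens = 12.
Molecular formula: C14H12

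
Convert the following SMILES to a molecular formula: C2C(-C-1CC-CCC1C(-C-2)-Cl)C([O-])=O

Heavy atoms from the SMILES: 11 C, 1 Cl, 2 O.
Implicit hydrogens by atom environment:
  6 × C: 2 H each → 12
  4 × C: 1 H each → 4
  1 × C: no H
  1 × Cl: no H
  1 × O: no H
  1 × O (charge -1): no H
  Total hydrogens = 16.
Net charge -1.
Molecular formula: C11H16ClO2-

C11H16ClO2-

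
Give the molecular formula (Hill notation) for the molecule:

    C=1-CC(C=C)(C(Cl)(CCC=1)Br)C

Heavy atoms from the SMILES: 1 Br, 10 C, 1 Cl.
Implicit hydrogens by atom environment:
  4 × C: 2 H each → 8
  3 × C: 1 H each → 3
  2 × C: no H
  1 × Br: no H
  1 × C: 3 H
  1 × Cl: no H
  Total hydrogens = 14.
Molecular formula: C10H14BrCl

C10H14BrCl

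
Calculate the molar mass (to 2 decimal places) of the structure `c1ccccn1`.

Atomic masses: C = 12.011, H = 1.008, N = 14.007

Molecular formula: C5H5N.
M = 5×12.011 + 5×1.008 + 1×14.007 = 79.10 g/mol.

79.10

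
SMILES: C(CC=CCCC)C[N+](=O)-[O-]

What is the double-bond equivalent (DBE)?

Molecular formula from the SMILES: C8H15NO2.
DoU = (2C + 2 + N − H − X)/2 = (2·8 + 2 + 1 − 15 − 0)/2 = 4/2 = 2.
(Structurally: 0 ring(s) + 2 π bond(s) = 2.)

2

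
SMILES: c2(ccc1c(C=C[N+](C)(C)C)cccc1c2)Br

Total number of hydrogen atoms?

Hydrogens are implicit in SMILES; fill each atom to its normal valence:
  6 × C (aromatic): 1 H each → 6
  4 × C (aromatic): no H
  3 × C: 3 H each → 9
  2 × C: 1 H each → 2
  1 × Br: no H
  1 × N (charge +1): no H
  Total hydrogens = 17.

17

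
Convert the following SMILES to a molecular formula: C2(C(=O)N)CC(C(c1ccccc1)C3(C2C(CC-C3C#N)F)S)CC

C20H25FN2OS

Heavy atoms from the SMILES: 20 C, 1 F, 2 N, 1 O, 1 S.
Implicit hydrogens by atom environment:
  6 × C: 1 H each → 6
  5 × C (aromatic): 1 H each → 5
  4 × C: 2 H each → 8
  3 × C: no H
  1 × C: 3 H
  1 × C (aromatic): no H
  1 × F: no H
  1 × N: 2 H
  1 × N: no H
  1 × O: no H
  1 × S: 1 H
  Total hydrogens = 25.
Molecular formula: C20H25FN2OS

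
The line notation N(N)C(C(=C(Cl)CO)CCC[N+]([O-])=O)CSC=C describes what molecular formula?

Heavy atoms from the SMILES: 10 C, 1 Cl, 3 N, 3 O, 1 S.
Implicit hydrogens by atom environment:
  6 × C: 2 H each → 12
  2 × C: 1 H each → 2
  2 × C: no H
  1 × Cl: no H
  1 × N: 2 H
  1 × N: 1 H
  1 × N (charge +1): no H
  1 × O: 1 H
  1 × O: no H
  1 × O (charge -1): no H
  1 × S: no H
  Total hydrogens = 18.
Molecular formula: C10H18ClN3O3S

C10H18ClN3O3S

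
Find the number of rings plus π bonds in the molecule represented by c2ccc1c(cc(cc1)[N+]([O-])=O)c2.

8

Molecular formula from the SMILES: C10H7NO2.
DoU = (2C + 2 + N − H − X)/2 = (2·10 + 2 + 1 − 7 − 0)/2 = 16/2 = 8.
(Structurally: 2 ring(s) + 6 π bond(s) = 8.)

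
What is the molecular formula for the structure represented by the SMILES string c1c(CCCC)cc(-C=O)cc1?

Heavy atoms from the SMILES: 11 C, 1 O.
Implicit hydrogens by atom environment:
  4 × C (aromatic): 1 H each → 4
  3 × C: 2 H each → 6
  2 × C (aromatic): no H
  1 × C: 3 H
  1 × C: 1 H
  1 × O: no H
  Total hydrogens = 14.
Molecular formula: C11H14O

C11H14O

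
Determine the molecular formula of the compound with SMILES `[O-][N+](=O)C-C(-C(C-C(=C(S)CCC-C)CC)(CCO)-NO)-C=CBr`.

Heavy atoms from the SMILES: 1 Br, 16 C, 2 N, 4 O, 1 S.
Implicit hydrogens by atom environment:
  8 × C: 2 H each → 16
  3 × C: 1 H each → 3
  3 × C: no H
  2 × C: 3 H each → 6
  2 × O: 1 H each → 2
  1 × Br: no H
  1 × N: 1 H
  1 × N (charge +1): no H
  1 × O: no H
  1 × O (charge -1): no H
  1 × S: 1 H
  Total hydrogens = 29.
Molecular formula: C16H29BrN2O4S

C16H29BrN2O4S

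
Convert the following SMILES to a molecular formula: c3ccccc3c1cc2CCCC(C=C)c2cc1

C18H18

Heavy atoms from the SMILES: 18 C.
Implicit hydrogens by atom environment:
  8 × C (aromatic): 1 H each → 8
  4 × C: 2 H each → 8
  4 × C (aromatic): no H
  2 × C: 1 H each → 2
  Total hydrogens = 18.
Molecular formula: C18H18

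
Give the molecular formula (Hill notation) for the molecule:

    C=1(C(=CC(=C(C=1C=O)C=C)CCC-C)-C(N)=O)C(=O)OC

Heavy atoms from the SMILES: 16 C, 1 N, 4 O.
Implicit hydrogens by atom environment:
  5 × C (aromatic): no H
  4 × C: 2 H each → 8
  4 × O: no H
  2 × C: 3 H each → 6
  2 × C: 1 H each → 2
  2 × C: no H
  1 × C (aromatic): 1 H
  1 × N: 2 H
  Total hydrogens = 19.
Molecular formula: C16H19NO4

C16H19NO4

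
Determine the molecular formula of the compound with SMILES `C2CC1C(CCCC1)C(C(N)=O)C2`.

C11H19NO

Heavy atoms from the SMILES: 11 C, 1 N, 1 O.
Implicit hydrogens by atom environment:
  7 × C: 2 H each → 14
  3 × C: 1 H each → 3
  1 × C: no H
  1 × N: 2 H
  1 × O: no H
  Total hydrogens = 19.
Molecular formula: C11H19NO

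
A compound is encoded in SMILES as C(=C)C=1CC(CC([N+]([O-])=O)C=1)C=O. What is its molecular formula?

Heavy atoms from the SMILES: 9 C, 1 N, 3 O.
Implicit hydrogens by atom environment:
  5 × C: 1 H each → 5
  3 × C: 2 H each → 6
  2 × O: no H
  1 × C: no H
  1 × N (charge +1): no H
  1 × O (charge -1): no H
  Total hydrogens = 11.
Molecular formula: C9H11NO3

C9H11NO3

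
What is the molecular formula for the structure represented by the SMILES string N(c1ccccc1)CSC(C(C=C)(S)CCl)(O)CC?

C14H20ClNOS2

Heavy atoms from the SMILES: 14 C, 1 Cl, 1 N, 1 O, 2 S.
Implicit hydrogens by atom environment:
  5 × C (aromatic): 1 H each → 5
  4 × C: 2 H each → 8
  2 × C: no H
  1 × C: 3 H
  1 × C: 1 H
  1 × C (aromatic): no H
  1 × Cl: no H
  1 × N: 1 H
  1 × O: 1 H
  1 × S: 1 H
  1 × S: no H
  Total hydrogens = 20.
Molecular formula: C14H20ClNOS2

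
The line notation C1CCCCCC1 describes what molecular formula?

Heavy atoms from the SMILES: 7 C.
Implicit hydrogens by atom environment:
  7 × C: 2 H each → 14
  Total hydrogens = 14.
Molecular formula: C7H14

C7H14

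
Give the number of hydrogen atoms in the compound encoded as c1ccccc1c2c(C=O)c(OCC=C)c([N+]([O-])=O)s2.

Hydrogens are implicit in SMILES; fill each atom to its normal valence:
  5 × C (aromatic): 1 H each → 5
  5 × C (aromatic): no H
  3 × O: no H
  2 × C: 2 H each → 4
  2 × C: 1 H each → 2
  1 × N (charge +1): no H
  1 × O (charge -1): no H
  1 × S (aromatic): no H
  Total hydrogens = 11.

11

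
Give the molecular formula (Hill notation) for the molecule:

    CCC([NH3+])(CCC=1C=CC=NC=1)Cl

Heavy atoms from the SMILES: 10 C, 1 Cl, 2 N.
Implicit hydrogens by atom environment:
  4 × C (aromatic): 1 H each → 4
  3 × C: 2 H each → 6
  1 × C: 3 H
  1 × C (aromatic): no H
  1 × C: no H
  1 × Cl: no H
  1 × N (charge +1): 3 H
  1 × N (aromatic): no H
  Total hydrogens = 16.
Net charge +1.
Molecular formula: C10H16ClN2+

C10H16ClN2+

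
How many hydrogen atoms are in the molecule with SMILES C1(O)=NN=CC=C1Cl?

3

Hydrogens are implicit in SMILES; fill each atom to its normal valence:
  2 × C (aromatic): 1 H each → 2
  2 × C (aromatic): no H
  2 × N (aromatic): no H
  1 × Cl: no H
  1 × O: 1 H
  Total hydrogens = 3.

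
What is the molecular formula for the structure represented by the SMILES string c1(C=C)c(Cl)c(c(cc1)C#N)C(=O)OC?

C11H8ClNO2

Heavy atoms from the SMILES: 11 C, 1 Cl, 1 N, 2 O.
Implicit hydrogens by atom environment:
  4 × C (aromatic): no H
  2 × C (aromatic): 1 H each → 2
  2 × C: no H
  2 × O: no H
  1 × C: 3 H
  1 × C: 2 H
  1 × C: 1 H
  1 × Cl: no H
  1 × N: no H
  Total hydrogens = 8.
Molecular formula: C11H8ClNO2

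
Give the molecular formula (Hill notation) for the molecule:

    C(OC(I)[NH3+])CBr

Heavy atoms from the SMILES: 1 Br, 3 C, 1 I, 1 N, 1 O.
Implicit hydrogens by atom environment:
  2 × C: 2 H each → 4
  1 × Br: no H
  1 × C: 1 H
  1 × I: no H
  1 × N (charge +1): 3 H
  1 × O: no H
  Total hydrogens = 8.
Net charge +1.
Molecular formula: C3H8BrINO+

C3H8BrINO+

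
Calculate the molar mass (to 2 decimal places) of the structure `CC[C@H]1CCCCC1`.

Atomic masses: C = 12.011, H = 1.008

112.22

Molecular formula: C8H16.
M = 8×12.011 + 16×1.008 = 112.22 g/mol.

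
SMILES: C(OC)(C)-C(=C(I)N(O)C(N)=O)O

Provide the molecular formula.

C6H11IN2O4

Heavy atoms from the SMILES: 6 C, 1 I, 2 N, 4 O.
Implicit hydrogens by atom environment:
  3 × C: no H
  2 × C: 3 H each → 6
  2 × O: 1 H each → 2
  2 × O: no H
  1 × C: 1 H
  1 × I: no H
  1 × N: 2 H
  1 × N: no H
  Total hydrogens = 11.
Molecular formula: C6H11IN2O4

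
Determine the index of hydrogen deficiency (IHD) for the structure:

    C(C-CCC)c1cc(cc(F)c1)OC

4

Molecular formula from the SMILES: C12H17FO.
DoU = (2C + 2 + N − H − X)/2 = (2·12 + 2 + 0 − 17 − 1)/2 = 8/2 = 4.
(Structurally: 1 ring(s) + 3 π bond(s) = 4.)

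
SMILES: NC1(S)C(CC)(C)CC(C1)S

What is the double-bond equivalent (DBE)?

1

Molecular formula from the SMILES: C8H17NS2.
DoU = (2C + 2 + N − H − X)/2 = (2·8 + 2 + 1 − 17 − 0)/2 = 2/2 = 1.
(Structurally: 1 ring(s) + 0 π bond(s) = 1.)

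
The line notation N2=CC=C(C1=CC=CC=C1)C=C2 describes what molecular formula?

C11H9N

Heavy atoms from the SMILES: 11 C, 1 N.
Implicit hydrogens by atom environment:
  9 × C (aromatic): 1 H each → 9
  2 × C (aromatic): no H
  1 × N (aromatic): no H
  Total hydrogens = 9.
Molecular formula: C11H9N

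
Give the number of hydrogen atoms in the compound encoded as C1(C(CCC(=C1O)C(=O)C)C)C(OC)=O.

16

Hydrogens are implicit in SMILES; fill each atom to its normal valence:
  4 × C: no H
  3 × C: 3 H each → 9
  3 × O: no H
  2 × C: 2 H each → 4
  2 × C: 1 H each → 2
  1 × O: 1 H
  Total hydrogens = 16.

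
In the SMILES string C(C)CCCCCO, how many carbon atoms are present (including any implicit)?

The symbol for carbon appears 7 times in the SMILES.

7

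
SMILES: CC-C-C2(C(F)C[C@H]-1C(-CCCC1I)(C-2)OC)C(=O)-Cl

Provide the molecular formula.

Heavy atoms from the SMILES: 15 C, 1 Cl, 1 F, 1 I, 2 O.
Implicit hydrogens by atom environment:
  7 × C: 2 H each → 14
  3 × C: 1 H each → 3
  3 × C: no H
  2 × C: 3 H each → 6
  2 × O: no H
  1 × Cl: no H
  1 × F: no H
  1 × I: no H
  Total hydrogens = 23.
Molecular formula: C15H23ClFIO2

C15H23ClFIO2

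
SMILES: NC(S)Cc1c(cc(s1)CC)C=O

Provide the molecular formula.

C9H13NOS2

Heavy atoms from the SMILES: 9 C, 1 N, 1 O, 2 S.
Implicit hydrogens by atom environment:
  3 × C (aromatic): no H
  2 × C: 2 H each → 4
  2 × C: 1 H each → 2
  1 × C: 3 H
  1 × C (aromatic): 1 H
  1 × N: 2 H
  1 × O: no H
  1 × S: 1 H
  1 × S (aromatic): no H
  Total hydrogens = 13.
Molecular formula: C9H13NOS2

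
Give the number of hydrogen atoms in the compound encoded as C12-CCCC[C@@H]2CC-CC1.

18

Hydrogens are implicit in SMILES; fill each atom to its normal valence:
  8 × C: 2 H each → 16
  2 × C: 1 H each → 2
  Total hydrogens = 18.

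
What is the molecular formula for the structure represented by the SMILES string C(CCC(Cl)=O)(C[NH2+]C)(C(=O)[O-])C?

C8H14ClNO3

Heavy atoms from the SMILES: 8 C, 1 Cl, 1 N, 3 O.
Implicit hydrogens by atom environment:
  3 × C: 2 H each → 6
  3 × C: no H
  2 × C: 3 H each → 6
  2 × O: no H
  1 × Cl: no H
  1 × N (charge +1): 2 H
  1 × O (charge -1): no H
  Total hydrogens = 14.
Molecular formula: C8H14ClNO3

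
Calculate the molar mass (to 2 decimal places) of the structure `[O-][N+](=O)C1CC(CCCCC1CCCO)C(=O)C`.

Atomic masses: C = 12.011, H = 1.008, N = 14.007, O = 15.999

Molecular formula: C13H23NO4.
M = 13×12.011 + 23×1.008 + 1×14.007 + 4×15.999 = 257.33 g/mol.

257.33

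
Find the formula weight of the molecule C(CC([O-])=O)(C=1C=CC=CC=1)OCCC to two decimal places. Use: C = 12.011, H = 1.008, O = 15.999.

207.25

Molecular formula: C12H15O3-.
M = 12×12.011 + 15×1.008 + 3×15.999 = 207.25 g/mol.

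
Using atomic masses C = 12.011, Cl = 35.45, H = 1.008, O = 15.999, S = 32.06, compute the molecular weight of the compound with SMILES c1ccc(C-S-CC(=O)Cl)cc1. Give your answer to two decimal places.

Molecular formula: C9H9ClOS.
M = 9×12.011 + 1×35.45 + 9×1.008 + 1×15.999 + 1×32.06 = 200.68 g/mol.

200.68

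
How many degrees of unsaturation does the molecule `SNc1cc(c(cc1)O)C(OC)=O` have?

5

Molecular formula from the SMILES: C8H9NO3S.
DoU = (2C + 2 + N − H − X)/2 = (2·8 + 2 + 1 − 9 − 0)/2 = 10/2 = 5.
(Structurally: 1 ring(s) + 4 π bond(s) = 5.)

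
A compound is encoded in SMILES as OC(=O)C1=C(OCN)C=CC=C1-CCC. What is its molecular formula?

C11H15NO3

Heavy atoms from the SMILES: 11 C, 1 N, 3 O.
Implicit hydrogens by atom environment:
  3 × C: 2 H each → 6
  3 × C (aromatic): 1 H each → 3
  3 × C (aromatic): no H
  2 × O: no H
  1 × C: 3 H
  1 × C: no H
  1 × N: 2 H
  1 × O: 1 H
  Total hydrogens = 15.
Molecular formula: C11H15NO3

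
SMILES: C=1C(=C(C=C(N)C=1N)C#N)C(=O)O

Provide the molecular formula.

Heavy atoms from the SMILES: 8 C, 3 N, 2 O.
Implicit hydrogens by atom environment:
  4 × C (aromatic): no H
  2 × C (aromatic): 1 H each → 2
  2 × C: no H
  2 × N: 2 H each → 4
  1 × N: no H
  1 × O: 1 H
  1 × O: no H
  Total hydrogens = 7.
Molecular formula: C8H7N3O2

C8H7N3O2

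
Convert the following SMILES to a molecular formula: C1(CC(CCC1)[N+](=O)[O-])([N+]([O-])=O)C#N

Heavy atoms from the SMILES: 7 C, 3 N, 4 O.
Implicit hydrogens by atom environment:
  4 × C: 2 H each → 8
  2 × C: no H
  2 × N (charge +1): no H
  2 × O: no H
  2 × O (charge -1): no H
  1 × C: 1 H
  1 × N: no H
  Total hydrogens = 9.
Molecular formula: C7H9N3O4

C7H9N3O4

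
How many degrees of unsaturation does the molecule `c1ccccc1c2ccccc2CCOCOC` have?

8

Molecular formula from the SMILES: C16H18O2.
DoU = (2C + 2 + N − H − X)/2 = (2·16 + 2 + 0 − 18 − 0)/2 = 16/2 = 8.
(Structurally: 2 ring(s) + 6 π bond(s) = 8.)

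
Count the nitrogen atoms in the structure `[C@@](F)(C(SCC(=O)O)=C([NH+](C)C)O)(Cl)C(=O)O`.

1

The symbol for nitrogen appears 1 time in the SMILES.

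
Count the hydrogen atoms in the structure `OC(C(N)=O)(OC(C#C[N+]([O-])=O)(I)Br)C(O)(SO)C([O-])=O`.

Hydrogens are implicit in SMILES; fill each atom to its normal valence:
  7 × C: no H
  4 × O: no H
  3 × O: 1 H each → 3
  2 × O (charge -1): no H
  1 × Br: no H
  1 × I: no H
  1 × N: 2 H
  1 × N (charge +1): no H
  1 × S: no H
  Total hydrogens = 5.

5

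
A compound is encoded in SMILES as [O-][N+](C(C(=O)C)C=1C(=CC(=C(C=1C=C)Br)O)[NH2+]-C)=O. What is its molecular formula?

Heavy atoms from the SMILES: 1 Br, 12 C, 2 N, 4 O.
Implicit hydrogens by atom environment:
  5 × C (aromatic): no H
  2 × C: 3 H each → 6
  2 × C: 1 H each → 2
  2 × O: no H
  1 × Br: no H
  1 × C: 2 H
  1 × C (aromatic): 1 H
  1 × C: no H
  1 × N (charge +1): 2 H
  1 × N (charge +1): no H
  1 × O: 1 H
  1 × O (charge -1): no H
  Total hydrogens = 14.
Net charge +1.
Molecular formula: C12H14BrN2O4+

C12H14BrN2O4+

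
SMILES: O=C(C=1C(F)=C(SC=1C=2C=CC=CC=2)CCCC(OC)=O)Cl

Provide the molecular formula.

C16H14ClFO3S

Heavy atoms from the SMILES: 16 C, 1 Cl, 1 F, 3 O, 1 S.
Implicit hydrogens by atom environment:
  5 × C (aromatic): 1 H each → 5
  5 × C (aromatic): no H
  3 × C: 2 H each → 6
  3 × O: no H
  2 × C: no H
  1 × C: 3 H
  1 × Cl: no H
  1 × F: no H
  1 × S (aromatic): no H
  Total hydrogens = 14.
Molecular formula: C16H14ClFO3S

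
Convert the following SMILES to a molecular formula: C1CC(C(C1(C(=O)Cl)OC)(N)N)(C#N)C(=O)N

C9H13ClN4O3

Heavy atoms from the SMILES: 9 C, 1 Cl, 4 N, 3 O.
Implicit hydrogens by atom environment:
  6 × C: no H
  3 × N: 2 H each → 6
  3 × O: no H
  2 × C: 2 H each → 4
  1 × C: 3 H
  1 × Cl: no H
  1 × N: no H
  Total hydrogens = 13.
Molecular formula: C9H13ClN4O3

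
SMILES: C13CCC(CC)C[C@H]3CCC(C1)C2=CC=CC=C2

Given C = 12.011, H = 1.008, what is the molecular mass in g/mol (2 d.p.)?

242.41

Molecular formula: C18H26.
M = 18×12.011 + 26×1.008 = 242.41 g/mol.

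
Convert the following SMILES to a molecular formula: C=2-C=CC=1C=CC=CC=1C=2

Heavy atoms from the SMILES: 10 C.
Implicit hydrogens by atom environment:
  8 × C (aromatic): 1 H each → 8
  2 × C (aromatic): no H
  Total hydrogens = 8.
Molecular formula: C10H8

C10H8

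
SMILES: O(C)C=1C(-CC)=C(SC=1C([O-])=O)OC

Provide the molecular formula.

C9H11O4S-

Heavy atoms from the SMILES: 9 C, 4 O, 1 S.
Implicit hydrogens by atom environment:
  4 × C (aromatic): no H
  3 × C: 3 H each → 9
  3 × O: no H
  1 × C: 2 H
  1 × C: no H
  1 × O (charge -1): no H
  1 × S (aromatic): no H
  Total hydrogens = 11.
Net charge -1.
Molecular formula: C9H11O4S-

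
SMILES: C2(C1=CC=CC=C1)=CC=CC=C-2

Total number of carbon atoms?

12

The symbol for carbon appears 12 times in the SMILES.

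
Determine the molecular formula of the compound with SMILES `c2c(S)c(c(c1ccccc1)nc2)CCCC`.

Heavy atoms from the SMILES: 15 C, 1 N, 1 S.
Implicit hydrogens by atom environment:
  7 × C (aromatic): 1 H each → 7
  4 × C (aromatic): no H
  3 × C: 2 H each → 6
  1 × C: 3 H
  1 × N (aromatic): no H
  1 × S: 1 H
  Total hydrogens = 17.
Molecular formula: C15H17NS

C15H17NS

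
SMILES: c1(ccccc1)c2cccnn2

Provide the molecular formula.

Heavy atoms from the SMILES: 10 C, 2 N.
Implicit hydrogens by atom environment:
  8 × C (aromatic): 1 H each → 8
  2 × C (aromatic): no H
  2 × N (aromatic): no H
  Total hydrogens = 8.
Molecular formula: C10H8N2

C10H8N2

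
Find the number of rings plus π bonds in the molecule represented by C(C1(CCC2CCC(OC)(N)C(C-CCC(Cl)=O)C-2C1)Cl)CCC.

3

Molecular formula from the SMILES: C19H33Cl2NO2.
DoU = (2C + 2 + N − H − X)/2 = (2·19 + 2 + 1 − 33 − 2)/2 = 6/2 = 3.
(Structurally: 2 ring(s) + 1 π bond(s) = 3.)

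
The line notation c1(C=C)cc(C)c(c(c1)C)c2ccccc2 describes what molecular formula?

C16H16

Heavy atoms from the SMILES: 16 C.
Implicit hydrogens by atom environment:
  7 × C (aromatic): 1 H each → 7
  5 × C (aromatic): no H
  2 × C: 3 H each → 6
  1 × C: 2 H
  1 × C: 1 H
  Total hydrogens = 16.
Molecular formula: C16H16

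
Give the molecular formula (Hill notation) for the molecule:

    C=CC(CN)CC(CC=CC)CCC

C13H25N

Heavy atoms from the SMILES: 13 C, 1 N.
Implicit hydrogens by atom environment:
  6 × C: 2 H each → 12
  5 × C: 1 H each → 5
  2 × C: 3 H each → 6
  1 × N: 2 H
  Total hydrogens = 25.
Molecular formula: C13H25N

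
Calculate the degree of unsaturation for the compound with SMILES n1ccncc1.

4

Molecular formula from the SMILES: C4H4N2.
DoU = (2C + 2 + N − H − X)/2 = (2·4 + 2 + 2 − 4 − 0)/2 = 8/2 = 4.
(Structurally: 1 ring(s) + 3 π bond(s) = 4.)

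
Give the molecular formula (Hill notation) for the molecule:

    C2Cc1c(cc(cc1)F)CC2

C10H11F

Heavy atoms from the SMILES: 10 C, 1 F.
Implicit hydrogens by atom environment:
  4 × C: 2 H each → 8
  3 × C (aromatic): 1 H each → 3
  3 × C (aromatic): no H
  1 × F: no H
  Total hydrogens = 11.
Molecular formula: C10H11F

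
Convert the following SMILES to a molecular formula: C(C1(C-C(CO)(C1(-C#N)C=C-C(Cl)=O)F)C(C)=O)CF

C13H14ClF2NO3

Heavy atoms from the SMILES: 13 C, 1 Cl, 2 F, 1 N, 3 O.
Implicit hydrogens by atom environment:
  6 × C: no H
  4 × C: 2 H each → 8
  2 × C: 1 H each → 2
  2 × F: no H
  2 × O: no H
  1 × C: 3 H
  1 × Cl: no H
  1 × N: no H
  1 × O: 1 H
  Total hydrogens = 14.
Molecular formula: C13H14ClF2NO3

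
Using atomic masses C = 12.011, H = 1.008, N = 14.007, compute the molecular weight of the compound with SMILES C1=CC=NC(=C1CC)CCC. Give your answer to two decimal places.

Molecular formula: C10H15N.
M = 10×12.011 + 15×1.008 + 1×14.007 = 149.24 g/mol.

149.24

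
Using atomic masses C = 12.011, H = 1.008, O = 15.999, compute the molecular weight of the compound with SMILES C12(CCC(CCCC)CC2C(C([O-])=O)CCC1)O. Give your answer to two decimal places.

253.36

Molecular formula: C15H25O3-.
M = 15×12.011 + 25×1.008 + 3×15.999 = 253.36 g/mol.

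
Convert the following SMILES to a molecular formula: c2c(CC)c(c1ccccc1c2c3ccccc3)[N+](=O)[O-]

C18H15NO2

Heavy atoms from the SMILES: 18 C, 1 N, 2 O.
Implicit hydrogens by atom environment:
  10 × C (aromatic): 1 H each → 10
  6 × C (aromatic): no H
  1 × C: 3 H
  1 × C: 2 H
  1 × N (charge +1): no H
  1 × O: no H
  1 × O (charge -1): no H
  Total hydrogens = 15.
Molecular formula: C18H15NO2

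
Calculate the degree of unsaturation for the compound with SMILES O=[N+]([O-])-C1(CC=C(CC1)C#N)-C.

Molecular formula from the SMILES: C8H10N2O2.
DoU = (2C + 2 + N − H − X)/2 = (2·8 + 2 + 2 − 10 − 0)/2 = 10/2 = 5.
(Structurally: 1 ring(s) + 4 π bond(s) = 5.)

5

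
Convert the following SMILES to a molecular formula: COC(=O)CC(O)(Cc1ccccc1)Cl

Heavy atoms from the SMILES: 11 C, 1 Cl, 3 O.
Implicit hydrogens by atom environment:
  5 × C (aromatic): 1 H each → 5
  2 × C: 2 H each → 4
  2 × C: no H
  2 × O: no H
  1 × C: 3 H
  1 × C (aromatic): no H
  1 × Cl: no H
  1 × O: 1 H
  Total hydrogens = 13.
Molecular formula: C11H13ClO3

C11H13ClO3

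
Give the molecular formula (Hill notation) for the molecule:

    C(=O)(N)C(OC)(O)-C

C4H9NO3

Heavy atoms from the SMILES: 4 C, 1 N, 3 O.
Implicit hydrogens by atom environment:
  2 × C: 3 H each → 6
  2 × C: no H
  2 × O: no H
  1 × N: 2 H
  1 × O: 1 H
  Total hydrogens = 9.
Molecular formula: C4H9NO3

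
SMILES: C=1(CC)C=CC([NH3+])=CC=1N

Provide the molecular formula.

C8H13N2+

Heavy atoms from the SMILES: 8 C, 2 N.
Implicit hydrogens by atom environment:
  3 × C (aromatic): 1 H each → 3
  3 × C (aromatic): no H
  1 × C: 3 H
  1 × C: 2 H
  1 × N (charge +1): 3 H
  1 × N: 2 H
  Total hydrogens = 13.
Net charge +1.
Molecular formula: C8H13N2+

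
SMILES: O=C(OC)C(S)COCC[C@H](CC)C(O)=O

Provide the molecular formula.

C10H18O5S

Heavy atoms from the SMILES: 10 C, 5 O, 1 S.
Implicit hydrogens by atom environment:
  4 × C: 2 H each → 8
  4 × O: no H
  2 × C: 3 H each → 6
  2 × C: 1 H each → 2
  2 × C: no H
  1 × O: 1 H
  1 × S: 1 H
  Total hydrogens = 18.
Molecular formula: C10H18O5S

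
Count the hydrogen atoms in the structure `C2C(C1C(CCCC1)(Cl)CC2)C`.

19

Hydrogens are implicit in SMILES; fill each atom to its normal valence:
  7 × C: 2 H each → 14
  2 × C: 1 H each → 2
  1 × C: 3 H
  1 × C: no H
  1 × Cl: no H
  Total hydrogens = 19.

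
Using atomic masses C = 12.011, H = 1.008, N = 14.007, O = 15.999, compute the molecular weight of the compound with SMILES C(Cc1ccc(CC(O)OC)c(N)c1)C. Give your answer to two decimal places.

209.29

Molecular formula: C12H19NO2.
M = 12×12.011 + 19×1.008 + 1×14.007 + 2×15.999 = 209.29 g/mol.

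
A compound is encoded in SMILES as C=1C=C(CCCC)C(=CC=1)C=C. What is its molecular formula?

C12H16

Heavy atoms from the SMILES: 12 C.
Implicit hydrogens by atom environment:
  4 × C: 2 H each → 8
  4 × C (aromatic): 1 H each → 4
  2 × C (aromatic): no H
  1 × C: 3 H
  1 × C: 1 H
  Total hydrogens = 16.
Molecular formula: C12H16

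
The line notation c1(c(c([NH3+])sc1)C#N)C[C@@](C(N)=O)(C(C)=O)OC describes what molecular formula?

C11H14N3O3S+

Heavy atoms from the SMILES: 11 C, 3 N, 3 O, 1 S.
Implicit hydrogens by atom environment:
  4 × C: no H
  3 × C (aromatic): no H
  3 × O: no H
  2 × C: 3 H each → 6
  1 × C: 2 H
  1 × C (aromatic): 1 H
  1 × N (charge +1): 3 H
  1 × N: 2 H
  1 × N: no H
  1 × S (aromatic): no H
  Total hydrogens = 14.
Net charge +1.
Molecular formula: C11H14N3O3S+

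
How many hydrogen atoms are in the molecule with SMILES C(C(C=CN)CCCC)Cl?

Hydrogens are implicit in SMILES; fill each atom to its normal valence:
  4 × C: 2 H each → 8
  3 × C: 1 H each → 3
  1 × C: 3 H
  1 × Cl: no H
  1 × N: 2 H
  Total hydrogens = 16.

16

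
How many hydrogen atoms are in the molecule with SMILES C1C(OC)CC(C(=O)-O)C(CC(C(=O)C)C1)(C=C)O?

22

Hydrogens are implicit in SMILES; fill each atom to its normal valence:
  5 × C: 2 H each → 10
  4 × C: 1 H each → 4
  3 × C: no H
  3 × O: no H
  2 × C: 3 H each → 6
  2 × O: 1 H each → 2
  Total hydrogens = 22.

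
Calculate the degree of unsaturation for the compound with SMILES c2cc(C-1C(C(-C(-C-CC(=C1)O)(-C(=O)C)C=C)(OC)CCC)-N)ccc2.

8

Molecular formula from the SMILES: C22H31NO3.
DoU = (2C + 2 + N − H − X)/2 = (2·22 + 2 + 1 − 31 − 0)/2 = 16/2 = 8.
(Structurally: 2 ring(s) + 6 π bond(s) = 8.)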